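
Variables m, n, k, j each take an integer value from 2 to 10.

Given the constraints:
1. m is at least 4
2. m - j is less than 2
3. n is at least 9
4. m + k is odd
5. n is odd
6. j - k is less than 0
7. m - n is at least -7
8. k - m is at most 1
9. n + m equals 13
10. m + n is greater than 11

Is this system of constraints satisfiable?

Take m = 4, n = 9, k = 5, j = 4. Then constraint 2: m - j = 0; constraint 6: j - k = -1, and every other listed constraint is also met.

Satisfiable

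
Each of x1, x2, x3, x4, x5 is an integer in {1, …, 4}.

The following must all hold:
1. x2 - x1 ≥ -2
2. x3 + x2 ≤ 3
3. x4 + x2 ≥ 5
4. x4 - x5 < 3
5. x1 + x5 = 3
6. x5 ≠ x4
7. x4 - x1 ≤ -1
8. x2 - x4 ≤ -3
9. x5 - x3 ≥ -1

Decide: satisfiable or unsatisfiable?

Constraints 1, 7, and 8 give x2 − x1 ≥ -2, x1 − x4 ≥ 1, x4 − x2 ≥ 3.
Adding all 3 inequalities: the left sides telescope to 0, and the right sides sum to (-2) + 1 + 3 = 2. So 0 ≥ 2, which is false.

Unsatisfiable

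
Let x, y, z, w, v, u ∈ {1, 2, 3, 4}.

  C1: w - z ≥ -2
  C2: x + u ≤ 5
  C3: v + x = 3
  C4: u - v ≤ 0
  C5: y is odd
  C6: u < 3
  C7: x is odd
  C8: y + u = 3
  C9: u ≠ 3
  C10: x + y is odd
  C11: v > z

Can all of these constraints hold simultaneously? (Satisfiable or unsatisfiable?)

Unsatisfiable

Constraint 7 makes x odd and constraint 5 makes y odd, so x + y must be even. Constraint 10 says x + y is odd — contradiction.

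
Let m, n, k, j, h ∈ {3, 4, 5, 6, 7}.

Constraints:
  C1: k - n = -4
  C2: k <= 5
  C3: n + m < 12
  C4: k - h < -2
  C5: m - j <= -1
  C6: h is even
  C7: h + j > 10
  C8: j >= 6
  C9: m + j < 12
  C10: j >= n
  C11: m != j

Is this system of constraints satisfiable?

Satisfiable

Try m = 3, n = 7, k = 3, j = 7, h = 6.
Check constraint 1: k - n = -4; constraint 3: n + m = 10; constraint 4: k - h = -3. The remaining constraints are straightforward to verify.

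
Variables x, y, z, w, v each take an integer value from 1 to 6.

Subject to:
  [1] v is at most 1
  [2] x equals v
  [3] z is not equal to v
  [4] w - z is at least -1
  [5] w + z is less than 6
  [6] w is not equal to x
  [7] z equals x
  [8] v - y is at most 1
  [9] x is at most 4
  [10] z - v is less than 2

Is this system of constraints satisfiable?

Unsatisfiable

From constraints 2 and 7, z = x = v, so z = v. But constraint 3 says z ≠ v. Contradiction.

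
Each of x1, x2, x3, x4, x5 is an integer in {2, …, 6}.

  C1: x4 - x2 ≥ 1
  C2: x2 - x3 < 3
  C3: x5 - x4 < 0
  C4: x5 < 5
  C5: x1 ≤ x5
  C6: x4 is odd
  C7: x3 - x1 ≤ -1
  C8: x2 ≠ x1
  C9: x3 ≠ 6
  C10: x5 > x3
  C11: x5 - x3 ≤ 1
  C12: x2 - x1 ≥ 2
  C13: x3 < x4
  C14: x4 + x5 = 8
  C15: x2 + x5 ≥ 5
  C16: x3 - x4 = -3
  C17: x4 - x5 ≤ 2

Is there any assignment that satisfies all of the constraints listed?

Constraints 1, 7, 11, 12, and 17 give x1 − x3 ≥ 1, x3 − x5 ≥ -1, x5 − x4 ≥ -2, x4 − x2 ≥ 1, x2 − x1 ≥ 2.
Adding all 5 inequalities: the left sides telescope to 0, and the right sides sum to 1 + (-1) + (-2) + 1 + 2 = 1. So 0 ≥ 1, which is false.

Unsatisfiable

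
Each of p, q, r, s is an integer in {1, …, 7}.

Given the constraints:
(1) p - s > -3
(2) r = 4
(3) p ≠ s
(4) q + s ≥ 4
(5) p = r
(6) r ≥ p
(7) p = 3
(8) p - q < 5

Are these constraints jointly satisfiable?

Unsatisfiable

Constraint 7 fixes p = 3 and constraint 2 fixes r = 4, but constraint 5 requires p = r. Since 3 ≠ 4, contradiction.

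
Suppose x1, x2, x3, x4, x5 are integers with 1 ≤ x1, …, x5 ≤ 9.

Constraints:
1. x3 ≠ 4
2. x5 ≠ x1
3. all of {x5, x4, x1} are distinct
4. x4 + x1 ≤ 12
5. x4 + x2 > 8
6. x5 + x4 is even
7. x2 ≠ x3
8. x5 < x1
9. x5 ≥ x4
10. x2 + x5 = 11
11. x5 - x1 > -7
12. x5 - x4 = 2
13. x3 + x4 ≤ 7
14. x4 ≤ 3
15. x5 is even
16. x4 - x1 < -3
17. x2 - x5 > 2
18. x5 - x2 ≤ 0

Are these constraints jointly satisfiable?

Take x1 = 8, x2 = 7, x3 = 2, x4 = 2, x5 = 4. Then constraint 4: x4 + x1 = 10; constraint 5: x4 + x2 = 9; constraint 10: x2 + x5 = 11, and every other listed constraint is also met.

Satisfiable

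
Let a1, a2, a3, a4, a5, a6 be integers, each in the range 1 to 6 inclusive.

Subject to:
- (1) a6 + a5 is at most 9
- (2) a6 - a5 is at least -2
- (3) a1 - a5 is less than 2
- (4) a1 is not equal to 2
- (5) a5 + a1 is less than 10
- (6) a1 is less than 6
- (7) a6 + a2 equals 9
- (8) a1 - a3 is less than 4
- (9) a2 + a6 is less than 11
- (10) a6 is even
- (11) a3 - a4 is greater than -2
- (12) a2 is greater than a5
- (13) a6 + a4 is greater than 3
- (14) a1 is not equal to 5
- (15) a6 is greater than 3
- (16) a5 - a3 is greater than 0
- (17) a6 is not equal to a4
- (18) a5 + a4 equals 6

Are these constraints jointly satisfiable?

The assignment a1 = 4, a2 = 5, a3 = 1, a4 = 2, a5 = 4, a6 = 4 works:
  constraint 1 holds since a6 + a5 = 8.
  constraint 2 holds since a6 - a5 = 0.
  constraint 3 holds since a1 - a5 = 0.
The rest check out directly.

Satisfiable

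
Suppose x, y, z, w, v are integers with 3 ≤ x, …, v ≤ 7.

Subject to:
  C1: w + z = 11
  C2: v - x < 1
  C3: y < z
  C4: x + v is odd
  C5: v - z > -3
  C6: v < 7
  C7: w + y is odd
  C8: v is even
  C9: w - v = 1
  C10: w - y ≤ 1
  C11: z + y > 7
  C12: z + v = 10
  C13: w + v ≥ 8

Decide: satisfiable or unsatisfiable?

Setting (x, y, z, w, v) = (5, 4, 6, 5, 4) satisfies everything: constraint 1: w + z = 11; constraint 2: v - x = -1, and the others follow.

Satisfiable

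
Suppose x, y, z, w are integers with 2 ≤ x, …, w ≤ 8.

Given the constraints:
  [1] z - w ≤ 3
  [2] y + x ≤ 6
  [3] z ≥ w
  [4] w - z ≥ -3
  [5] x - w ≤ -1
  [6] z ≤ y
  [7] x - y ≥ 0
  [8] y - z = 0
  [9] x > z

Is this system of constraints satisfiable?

Constraints 3, 5, 6, and 7 give x < w, w ≤ z, z ≤ y, y ≤ x. Chaining: x < w ≤ z ≤ y ≤ x, which forces x < x — impossible.

Unsatisfiable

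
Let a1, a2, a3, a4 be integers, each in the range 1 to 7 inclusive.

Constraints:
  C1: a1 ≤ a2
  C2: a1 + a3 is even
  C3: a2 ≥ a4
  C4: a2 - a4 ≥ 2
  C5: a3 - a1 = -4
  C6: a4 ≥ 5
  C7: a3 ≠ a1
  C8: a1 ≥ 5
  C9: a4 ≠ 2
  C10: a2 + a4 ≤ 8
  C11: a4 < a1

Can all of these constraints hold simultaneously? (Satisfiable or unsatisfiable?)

From constraints 1 and 8: a2 ≥ a1 ≥ 5. From constraint 6: a4 ≥ 5. Hence a2 + a4 ≥ 10. But constraint 10 requires a2 + a4 ≤ 8, and 8 < 10. Contradiction.

Unsatisfiable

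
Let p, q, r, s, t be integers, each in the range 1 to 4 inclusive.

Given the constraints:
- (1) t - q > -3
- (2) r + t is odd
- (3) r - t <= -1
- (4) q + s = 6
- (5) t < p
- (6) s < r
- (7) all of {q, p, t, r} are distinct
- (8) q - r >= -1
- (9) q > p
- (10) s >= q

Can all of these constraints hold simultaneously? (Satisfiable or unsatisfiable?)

Unsatisfiable

Constraints 3, 5, 6, 9, and 10 give s < r, r < t, t < p, p < q, q ≤ s. Chaining: s < r < t < p < q ≤ s, which forces s < s — impossible.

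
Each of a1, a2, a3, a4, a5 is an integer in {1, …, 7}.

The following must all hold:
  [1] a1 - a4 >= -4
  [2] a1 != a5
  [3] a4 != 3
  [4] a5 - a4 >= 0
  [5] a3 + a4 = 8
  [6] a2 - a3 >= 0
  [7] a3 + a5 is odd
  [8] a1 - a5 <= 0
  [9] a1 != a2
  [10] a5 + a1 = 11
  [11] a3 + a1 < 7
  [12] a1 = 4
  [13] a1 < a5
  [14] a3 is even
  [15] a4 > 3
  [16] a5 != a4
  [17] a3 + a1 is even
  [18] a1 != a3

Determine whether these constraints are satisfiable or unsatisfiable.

Satisfiable

Setting (a1, a2, a3, a4, a5) = (4, 3, 2, 6, 7) satisfies everything: constraint 1: a1 - a4 = -2; constraint 4: a5 - a4 = 1; constraint 5: a3 + a4 = 8, and the others follow.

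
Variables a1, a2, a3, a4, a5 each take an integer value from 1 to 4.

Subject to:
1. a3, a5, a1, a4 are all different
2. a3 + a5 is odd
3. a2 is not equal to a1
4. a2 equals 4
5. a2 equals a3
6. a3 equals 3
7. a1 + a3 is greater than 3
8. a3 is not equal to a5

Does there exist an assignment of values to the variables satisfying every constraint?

Constraint 4 fixes a2 = 4 and constraint 6 fixes a3 = 3, but constraint 5 requires a2 = a3. Since 4 ≠ 3, contradiction.

Unsatisfiable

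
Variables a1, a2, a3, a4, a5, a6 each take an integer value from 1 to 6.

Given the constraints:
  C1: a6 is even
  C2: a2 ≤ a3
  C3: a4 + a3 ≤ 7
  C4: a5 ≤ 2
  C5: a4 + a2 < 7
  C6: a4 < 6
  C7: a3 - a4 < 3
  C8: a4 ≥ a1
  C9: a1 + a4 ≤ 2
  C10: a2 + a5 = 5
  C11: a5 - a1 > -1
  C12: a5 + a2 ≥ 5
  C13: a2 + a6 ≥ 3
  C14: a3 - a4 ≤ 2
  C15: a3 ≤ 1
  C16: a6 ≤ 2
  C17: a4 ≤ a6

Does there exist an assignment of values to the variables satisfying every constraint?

Unsatisfiable

From constraint 4: a5 ≤ 2. From constraints 2 and 15: a2 ≤ a3 ≤ 1. Hence a5 + a2 ≤ 3. But constraint 12 requires a5 + a2 ≥ 5, and 5 > 3. Contradiction.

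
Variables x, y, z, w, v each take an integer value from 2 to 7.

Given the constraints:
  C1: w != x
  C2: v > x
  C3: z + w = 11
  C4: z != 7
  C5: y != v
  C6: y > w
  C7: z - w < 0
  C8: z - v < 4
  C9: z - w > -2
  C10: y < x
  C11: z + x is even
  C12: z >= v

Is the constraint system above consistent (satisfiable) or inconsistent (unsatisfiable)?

Constraints 2, 6, 7, 10, and 12 give z < w, w < y, y < x, x < v, v ≤ z. Chaining: z < w < y < x < v ≤ z, which forces z < z — impossible.

Unsatisfiable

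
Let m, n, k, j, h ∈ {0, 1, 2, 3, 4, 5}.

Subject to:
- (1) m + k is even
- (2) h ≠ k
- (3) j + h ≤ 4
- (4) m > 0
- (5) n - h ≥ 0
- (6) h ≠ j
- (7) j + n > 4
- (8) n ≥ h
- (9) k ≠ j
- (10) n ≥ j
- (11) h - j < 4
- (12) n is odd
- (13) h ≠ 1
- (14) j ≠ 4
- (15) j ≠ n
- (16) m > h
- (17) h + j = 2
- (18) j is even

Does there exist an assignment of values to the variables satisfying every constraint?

Satisfiable

Try m = 5, n = 5, k = 3, j = 0, h = 2.
Check constraint 3: j + h = 2; constraint 5: n - h = 3. The remaining constraints are straightforward to verify.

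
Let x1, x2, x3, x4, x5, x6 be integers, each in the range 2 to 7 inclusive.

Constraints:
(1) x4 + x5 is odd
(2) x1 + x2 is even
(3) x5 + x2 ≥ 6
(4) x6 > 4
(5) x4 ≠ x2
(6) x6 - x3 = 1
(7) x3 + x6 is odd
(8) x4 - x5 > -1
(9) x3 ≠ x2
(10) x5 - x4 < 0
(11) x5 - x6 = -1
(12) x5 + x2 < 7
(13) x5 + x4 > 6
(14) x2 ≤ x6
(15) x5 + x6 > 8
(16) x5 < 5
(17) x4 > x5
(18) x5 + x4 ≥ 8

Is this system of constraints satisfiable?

One satisfying assignment is x1 = 4, x2 = 2, x3 = 4, x4 = 5, x5 = 4, x6 = 5.
For the less obvious constraints — constraint 3: x5 + x2 = 6; constraint 6: x6 - x3 = 1 — and the others hold by inspection.

Satisfiable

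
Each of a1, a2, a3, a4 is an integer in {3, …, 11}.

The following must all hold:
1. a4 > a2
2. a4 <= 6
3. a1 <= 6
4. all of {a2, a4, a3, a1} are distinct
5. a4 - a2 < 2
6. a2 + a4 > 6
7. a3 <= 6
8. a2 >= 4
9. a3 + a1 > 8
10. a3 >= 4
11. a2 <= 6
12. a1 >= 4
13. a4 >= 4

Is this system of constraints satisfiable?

Constraints 2, 3, 7, 8, 10, 11, 12, and 13 confine each of a2, a4, a3, a1 to the 3 values {4, …, 6}.
Constraint 4 requires all 4 of them to be distinct, but only 3 values are available — impossible by the pigeonhole principle.

Unsatisfiable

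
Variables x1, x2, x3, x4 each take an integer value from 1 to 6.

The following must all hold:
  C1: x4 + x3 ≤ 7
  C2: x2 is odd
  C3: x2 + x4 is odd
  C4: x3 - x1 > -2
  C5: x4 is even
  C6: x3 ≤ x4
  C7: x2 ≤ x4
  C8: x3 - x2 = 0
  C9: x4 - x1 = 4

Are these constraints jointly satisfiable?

Satisfiable

Try x1 = 2, x2 = 1, x3 = 1, x4 = 6.
Check constraint 1: x4 + x3 = 7; constraint 4: x3 - x1 = -1; constraint 8: x3 - x2 = 0. The remaining constraints are straightforward to verify.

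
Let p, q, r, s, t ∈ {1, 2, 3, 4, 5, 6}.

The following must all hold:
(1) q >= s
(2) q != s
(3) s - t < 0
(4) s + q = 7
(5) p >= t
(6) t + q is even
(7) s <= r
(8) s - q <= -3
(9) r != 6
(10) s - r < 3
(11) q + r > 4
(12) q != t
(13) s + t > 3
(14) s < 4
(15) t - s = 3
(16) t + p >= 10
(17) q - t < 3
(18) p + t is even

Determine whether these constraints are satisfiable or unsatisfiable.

Satisfiable

Try p = 6, q = 6, r = 1, s = 1, t = 4.
Check constraint 3: s - t = -3; constraint 4: s + q = 7. The remaining constraints are straightforward to verify.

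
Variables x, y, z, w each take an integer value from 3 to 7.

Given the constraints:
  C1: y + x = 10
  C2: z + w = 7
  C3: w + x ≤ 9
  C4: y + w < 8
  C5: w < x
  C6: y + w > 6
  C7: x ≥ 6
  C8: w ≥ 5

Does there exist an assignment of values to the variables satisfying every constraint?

Unsatisfiable

From constraint 8: w ≥ 5. From constraint 7: x ≥ 6. Hence w + x ≥ 11. But constraint 3 requires w + x ≤ 9, and 9 < 11. Contradiction.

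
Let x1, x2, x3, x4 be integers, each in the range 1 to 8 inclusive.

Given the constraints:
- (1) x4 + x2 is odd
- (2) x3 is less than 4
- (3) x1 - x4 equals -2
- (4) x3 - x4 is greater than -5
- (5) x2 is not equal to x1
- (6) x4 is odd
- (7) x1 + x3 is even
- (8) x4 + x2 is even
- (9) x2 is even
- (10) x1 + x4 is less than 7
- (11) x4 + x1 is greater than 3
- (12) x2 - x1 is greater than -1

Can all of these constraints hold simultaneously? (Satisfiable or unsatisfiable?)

Constraint 6 makes x4 odd and constraint 9 makes x2 even, so x4 + x2 must be odd. Constraint 8 says x4 + x2 is even — contradiction.

Unsatisfiable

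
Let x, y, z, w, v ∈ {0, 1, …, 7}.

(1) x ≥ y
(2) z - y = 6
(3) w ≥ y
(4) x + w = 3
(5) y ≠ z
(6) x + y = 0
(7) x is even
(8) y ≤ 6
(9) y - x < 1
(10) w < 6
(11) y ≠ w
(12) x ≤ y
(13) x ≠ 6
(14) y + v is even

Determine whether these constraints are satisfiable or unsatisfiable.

One satisfying assignment is x = 0, y = 0, z = 6, w = 3, v = 6.
For the less obvious constraints — constraint 2: z - y = 6; constraint 4: x + w = 3 — and the others hold by inspection.

Satisfiable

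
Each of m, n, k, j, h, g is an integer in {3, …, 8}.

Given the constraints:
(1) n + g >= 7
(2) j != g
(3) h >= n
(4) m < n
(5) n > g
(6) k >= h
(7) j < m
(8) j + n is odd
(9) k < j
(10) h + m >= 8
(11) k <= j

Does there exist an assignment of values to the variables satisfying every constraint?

Constraints 3, 4, 6, 7, and 9 give h ≤ k, k < j, j < m, m < n, n ≤ h. Chaining: h ≤ k < j < m < n ≤ h, which forces h < h — impossible.

Unsatisfiable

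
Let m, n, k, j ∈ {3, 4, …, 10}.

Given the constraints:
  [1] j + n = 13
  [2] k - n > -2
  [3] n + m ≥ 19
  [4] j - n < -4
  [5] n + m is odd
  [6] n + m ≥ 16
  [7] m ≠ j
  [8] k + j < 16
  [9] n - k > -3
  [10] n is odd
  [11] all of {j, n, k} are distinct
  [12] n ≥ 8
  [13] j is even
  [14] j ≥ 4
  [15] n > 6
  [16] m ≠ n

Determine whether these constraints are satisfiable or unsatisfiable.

The assignment m = 10, n = 9, k = 10, j = 4 works:
  constraint 1 holds since j + n = 13.
  constraint 2 holds since k - n = 1.
The rest check out directly.

Satisfiable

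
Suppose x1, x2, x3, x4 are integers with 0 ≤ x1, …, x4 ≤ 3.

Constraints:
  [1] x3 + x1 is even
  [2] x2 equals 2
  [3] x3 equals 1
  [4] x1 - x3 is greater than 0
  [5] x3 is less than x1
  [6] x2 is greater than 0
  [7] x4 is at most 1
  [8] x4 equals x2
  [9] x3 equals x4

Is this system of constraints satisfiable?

Constraint 3 fixes x3 = 1 and constraint 2 fixes x2 = 2. Constraints 8 and 9 give x3 = x4 = x2, so x3 = x2. But 1 ≠ 2 — contradiction.

Unsatisfiable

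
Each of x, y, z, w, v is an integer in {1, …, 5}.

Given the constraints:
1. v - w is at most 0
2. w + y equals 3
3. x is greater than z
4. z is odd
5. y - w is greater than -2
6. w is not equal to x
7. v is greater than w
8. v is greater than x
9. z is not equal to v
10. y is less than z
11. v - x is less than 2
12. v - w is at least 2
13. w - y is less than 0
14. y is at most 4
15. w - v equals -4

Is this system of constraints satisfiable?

Unsatisfiable

Constraints 1, 3, 8, 10, and 13 give x < v, v ≤ w, w < y, y < z, z < x. Chaining: x < v ≤ w < y < z < x, which forces x < x — impossible.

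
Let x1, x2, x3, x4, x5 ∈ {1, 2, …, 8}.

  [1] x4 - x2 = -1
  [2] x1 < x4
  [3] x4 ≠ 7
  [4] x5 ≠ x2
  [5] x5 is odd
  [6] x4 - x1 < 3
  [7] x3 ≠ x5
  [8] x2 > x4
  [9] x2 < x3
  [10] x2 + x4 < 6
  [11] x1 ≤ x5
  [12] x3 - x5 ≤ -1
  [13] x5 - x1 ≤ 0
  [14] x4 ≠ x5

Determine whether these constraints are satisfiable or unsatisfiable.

Constraints 2, 8, 9, 12, and 13 give x4 < x2, x2 < x3, x3 < x5, x5 ≤ x1, x1 < x4. Chaining: x4 < x2 < x3 < x5 ≤ x1 < x4, which forces x4 < x4 — impossible.

Unsatisfiable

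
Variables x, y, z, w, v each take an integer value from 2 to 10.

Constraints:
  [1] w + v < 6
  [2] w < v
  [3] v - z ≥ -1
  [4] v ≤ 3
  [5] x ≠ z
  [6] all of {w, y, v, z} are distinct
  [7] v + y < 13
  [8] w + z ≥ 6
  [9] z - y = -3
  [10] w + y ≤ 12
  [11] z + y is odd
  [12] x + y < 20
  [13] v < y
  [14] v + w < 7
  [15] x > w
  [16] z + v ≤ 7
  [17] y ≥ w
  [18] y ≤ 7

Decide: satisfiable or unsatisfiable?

One satisfying assignment is x = 10, y = 7, z = 4, w = 2, v = 3.
For the less obvious constraints — constraint 1: w + v = 5; constraint 3: v - z = -1; constraint 7: v + y = 10 — and the others hold by inspection.

Satisfiable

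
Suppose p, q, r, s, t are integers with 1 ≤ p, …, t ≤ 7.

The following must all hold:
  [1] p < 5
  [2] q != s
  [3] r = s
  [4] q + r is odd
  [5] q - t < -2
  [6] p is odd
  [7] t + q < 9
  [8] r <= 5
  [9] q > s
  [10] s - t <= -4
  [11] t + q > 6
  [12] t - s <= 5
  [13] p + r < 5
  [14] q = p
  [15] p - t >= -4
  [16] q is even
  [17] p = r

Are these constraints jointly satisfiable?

Unsatisfiable

From constraints 3, 14, and 17, q = p = r = s, so q = s. But constraint 2 says q ≠ s. Contradiction.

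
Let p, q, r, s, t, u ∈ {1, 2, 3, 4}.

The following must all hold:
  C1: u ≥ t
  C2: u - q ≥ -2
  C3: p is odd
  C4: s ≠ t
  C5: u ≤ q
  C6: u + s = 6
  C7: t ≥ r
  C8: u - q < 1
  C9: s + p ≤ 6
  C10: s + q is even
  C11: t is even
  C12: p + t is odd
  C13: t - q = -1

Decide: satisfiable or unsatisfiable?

Satisfiable

Try p = 1, q = 3, r = 1, s = 3, t = 2, u = 3.
Check constraint 2: u - q = 0; constraint 6: u + s = 6. The remaining constraints are straightforward to verify.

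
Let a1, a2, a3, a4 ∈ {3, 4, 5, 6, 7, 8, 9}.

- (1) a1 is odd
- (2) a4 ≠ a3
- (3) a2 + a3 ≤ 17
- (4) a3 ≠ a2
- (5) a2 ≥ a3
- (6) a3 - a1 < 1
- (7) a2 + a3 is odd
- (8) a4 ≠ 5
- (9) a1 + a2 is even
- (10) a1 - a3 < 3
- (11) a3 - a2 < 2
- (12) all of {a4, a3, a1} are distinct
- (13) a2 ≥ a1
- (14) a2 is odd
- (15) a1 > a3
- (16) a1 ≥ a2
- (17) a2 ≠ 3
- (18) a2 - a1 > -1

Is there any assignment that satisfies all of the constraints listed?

Satisfiable

Take a1 = 9, a2 = 9, a3 = 8, a4 = 7. Then constraint 3: a2 + a3 = 17; constraint 6: a3 - a1 = -1; constraint 10: a1 - a3 = 1, and every other listed constraint is also met.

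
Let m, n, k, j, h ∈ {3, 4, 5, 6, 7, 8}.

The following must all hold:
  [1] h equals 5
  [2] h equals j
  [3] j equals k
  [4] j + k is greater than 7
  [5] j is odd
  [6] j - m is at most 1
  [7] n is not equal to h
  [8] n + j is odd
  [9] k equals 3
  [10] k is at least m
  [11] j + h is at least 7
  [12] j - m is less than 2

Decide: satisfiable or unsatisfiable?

Constraint 1 fixes h = 5 and constraint 9 fixes k = 3. Constraints 2 and 3 give h = j = k, so h = k. But 5 ≠ 3 — contradiction.

Unsatisfiable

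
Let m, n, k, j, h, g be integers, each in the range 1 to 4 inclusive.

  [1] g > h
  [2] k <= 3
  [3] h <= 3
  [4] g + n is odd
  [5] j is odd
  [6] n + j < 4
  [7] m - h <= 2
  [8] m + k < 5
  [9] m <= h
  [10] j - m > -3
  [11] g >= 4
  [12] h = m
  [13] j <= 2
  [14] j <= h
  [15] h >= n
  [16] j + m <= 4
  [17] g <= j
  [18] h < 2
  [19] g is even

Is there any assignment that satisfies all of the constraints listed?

From constraints 11 and 17: j ≥ g and g ≥ 4, so j ≥ 4. From constraints 3 and 14: j ≤ h and h ≤ 3, so j ≤ 3. But 3 < 4, so no value of j works.

Unsatisfiable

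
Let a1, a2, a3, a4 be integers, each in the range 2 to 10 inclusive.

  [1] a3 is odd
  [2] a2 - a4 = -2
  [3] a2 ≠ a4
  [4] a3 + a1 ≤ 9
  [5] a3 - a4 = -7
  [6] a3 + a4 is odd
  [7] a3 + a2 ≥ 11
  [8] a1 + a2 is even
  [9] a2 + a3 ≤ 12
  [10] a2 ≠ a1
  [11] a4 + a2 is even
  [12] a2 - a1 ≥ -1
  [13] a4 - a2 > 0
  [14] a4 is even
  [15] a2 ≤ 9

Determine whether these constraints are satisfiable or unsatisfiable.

Take a1 = 6, a2 = 8, a3 = 3, a4 = 10. Then constraint 2: a2 - a4 = -2; constraint 4: a3 + a1 = 9; constraint 5: a3 - a4 = -7, and every other listed constraint is also met.

Satisfiable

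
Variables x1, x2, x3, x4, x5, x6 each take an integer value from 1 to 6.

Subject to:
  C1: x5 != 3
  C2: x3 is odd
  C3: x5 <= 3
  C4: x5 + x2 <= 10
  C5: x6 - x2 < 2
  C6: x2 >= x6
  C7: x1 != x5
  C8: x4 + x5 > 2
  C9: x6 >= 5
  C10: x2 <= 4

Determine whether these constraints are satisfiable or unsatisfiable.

From constraints 6 and 9: x2 ≥ x6 and x6 ≥ 5, so x2 ≥ 5. From constraint 10: x2 ≤ 4. But 4 < 5, so no value of x2 works.

Unsatisfiable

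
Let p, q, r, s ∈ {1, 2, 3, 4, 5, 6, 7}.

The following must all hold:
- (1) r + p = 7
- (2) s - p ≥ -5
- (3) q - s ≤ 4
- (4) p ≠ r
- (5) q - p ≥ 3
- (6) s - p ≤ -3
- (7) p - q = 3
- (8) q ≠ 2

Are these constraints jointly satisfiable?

Constraints 3, 5, and 6 give q − p ≥ 3, p − s ≥ 3, s − q ≥ -4.
Adding all 3 inequalities: the left sides telescope to 0, and the right sides sum to 3 + 3 + (-4) = 2. So 0 ≥ 2, which is false.

Unsatisfiable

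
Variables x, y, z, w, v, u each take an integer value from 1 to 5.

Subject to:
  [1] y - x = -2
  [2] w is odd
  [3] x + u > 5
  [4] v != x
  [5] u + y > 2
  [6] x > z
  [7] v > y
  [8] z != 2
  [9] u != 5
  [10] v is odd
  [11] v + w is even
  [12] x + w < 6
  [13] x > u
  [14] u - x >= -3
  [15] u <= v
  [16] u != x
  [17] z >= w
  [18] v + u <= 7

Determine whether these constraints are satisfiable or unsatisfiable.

Try x = 4, y = 2, z = 1, w = 1, v = 3, u = 3.
Check constraint 1: y - x = -2; constraint 3: x + u = 7. The remaining constraints are straightforward to verify.

Satisfiable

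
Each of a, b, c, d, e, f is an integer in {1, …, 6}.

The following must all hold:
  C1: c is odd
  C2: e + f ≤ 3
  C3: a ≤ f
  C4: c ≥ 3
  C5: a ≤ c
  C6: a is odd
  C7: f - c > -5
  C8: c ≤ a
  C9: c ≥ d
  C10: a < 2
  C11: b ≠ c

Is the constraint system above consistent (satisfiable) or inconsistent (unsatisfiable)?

Unsatisfiable

From constraints 4 and 8: a ≥ c and c ≥ 3, so a ≥ 3. From constraint 10: a ≤ 1. But 1 < 3, so no value of a works.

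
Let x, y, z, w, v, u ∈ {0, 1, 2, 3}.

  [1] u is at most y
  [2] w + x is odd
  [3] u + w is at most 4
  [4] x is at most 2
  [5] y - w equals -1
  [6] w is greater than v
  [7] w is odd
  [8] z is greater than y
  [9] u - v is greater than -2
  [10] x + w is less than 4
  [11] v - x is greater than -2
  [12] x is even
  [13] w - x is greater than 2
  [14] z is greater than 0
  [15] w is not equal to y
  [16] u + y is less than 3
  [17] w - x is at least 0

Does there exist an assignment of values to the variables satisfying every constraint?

Satisfiable

Try x = 0, y = 2, z = 3, w = 3, v = 1, u = 0.
Check constraint 3: u + w = 3; constraint 5: y - w = -1; constraint 9: u - v = -1. The remaining constraints are straightforward to verify.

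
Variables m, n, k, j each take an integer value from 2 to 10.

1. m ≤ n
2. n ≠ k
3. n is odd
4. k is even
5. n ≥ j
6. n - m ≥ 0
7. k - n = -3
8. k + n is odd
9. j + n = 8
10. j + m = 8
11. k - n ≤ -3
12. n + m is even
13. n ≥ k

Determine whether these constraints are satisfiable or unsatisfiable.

Try m = 5, n = 5, k = 2, j = 3.
Check constraint 6: n - m = 0; constraint 7: k - n = -3; constraint 9: j + n = 8. The remaining constraints are straightforward to verify.

Satisfiable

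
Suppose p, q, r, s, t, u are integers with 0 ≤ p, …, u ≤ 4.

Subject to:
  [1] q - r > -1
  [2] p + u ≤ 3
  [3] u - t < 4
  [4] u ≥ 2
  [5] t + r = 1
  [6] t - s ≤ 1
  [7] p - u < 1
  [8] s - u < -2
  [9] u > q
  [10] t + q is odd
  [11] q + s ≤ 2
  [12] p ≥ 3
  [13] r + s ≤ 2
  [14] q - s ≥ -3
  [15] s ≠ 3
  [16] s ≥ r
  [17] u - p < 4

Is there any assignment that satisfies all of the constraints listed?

From constraint 12: p ≥ 3. From constraint 4: u ≥ 2. Hence p + u ≥ 5. But constraint 2 requires p + u ≤ 3, and 3 < 5. Contradiction.

Unsatisfiable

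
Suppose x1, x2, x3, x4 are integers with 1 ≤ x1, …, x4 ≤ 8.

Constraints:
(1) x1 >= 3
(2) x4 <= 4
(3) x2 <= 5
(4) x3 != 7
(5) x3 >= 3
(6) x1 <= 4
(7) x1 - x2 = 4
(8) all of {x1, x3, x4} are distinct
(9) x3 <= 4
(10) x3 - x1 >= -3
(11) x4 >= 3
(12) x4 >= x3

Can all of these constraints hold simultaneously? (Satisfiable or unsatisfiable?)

Constraints 1, 2, 5, 6, 9, and 11 confine each of x1, x3, x4 to the 2 values {3, 4}.
Constraint 8 requires all 3 of them to be distinct, but only 2 values are available — impossible by the pigeonhole principle.

Unsatisfiable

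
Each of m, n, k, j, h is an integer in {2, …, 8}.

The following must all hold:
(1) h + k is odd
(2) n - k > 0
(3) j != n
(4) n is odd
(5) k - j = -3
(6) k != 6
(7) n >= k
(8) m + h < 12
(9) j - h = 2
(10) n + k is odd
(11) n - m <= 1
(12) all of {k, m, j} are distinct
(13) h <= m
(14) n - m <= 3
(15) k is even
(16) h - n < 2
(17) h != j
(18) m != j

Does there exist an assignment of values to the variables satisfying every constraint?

Satisfiable

Try m = 5, n = 5, k = 4, j = 7, h = 5.
Check constraint 2: n - k = 1; constraint 5: k - j = -3. The remaining constraints are straightforward to verify.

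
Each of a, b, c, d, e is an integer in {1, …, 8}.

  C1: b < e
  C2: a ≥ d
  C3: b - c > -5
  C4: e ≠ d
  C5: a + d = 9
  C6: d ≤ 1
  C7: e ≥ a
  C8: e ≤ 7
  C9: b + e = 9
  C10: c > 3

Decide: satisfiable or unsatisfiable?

Unsatisfiable

From constraints 7 and 8: a ≤ e ≤ 7. From constraint 6: d ≤ 1. Hence a + d ≤ 8. But constraint 5 requires a + d = 9, and 9 > 8. Contradiction.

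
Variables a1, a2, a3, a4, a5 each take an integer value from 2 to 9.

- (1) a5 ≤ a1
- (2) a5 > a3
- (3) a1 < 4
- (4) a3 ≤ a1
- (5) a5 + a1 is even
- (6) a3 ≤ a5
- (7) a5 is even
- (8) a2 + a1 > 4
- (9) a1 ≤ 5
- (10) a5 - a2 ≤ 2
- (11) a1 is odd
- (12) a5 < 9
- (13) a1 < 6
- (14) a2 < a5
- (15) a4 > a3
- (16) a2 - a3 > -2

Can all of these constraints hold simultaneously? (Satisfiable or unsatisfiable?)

Constraint 7 makes a5 even and constraint 11 makes a1 odd, so a5 + a1 must be odd. Constraint 5 says a5 + a1 is even — contradiction.

Unsatisfiable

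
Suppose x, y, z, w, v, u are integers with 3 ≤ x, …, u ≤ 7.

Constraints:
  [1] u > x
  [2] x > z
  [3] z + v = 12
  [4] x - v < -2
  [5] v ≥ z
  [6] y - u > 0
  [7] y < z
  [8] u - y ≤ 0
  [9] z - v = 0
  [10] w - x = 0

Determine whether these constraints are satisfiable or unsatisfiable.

Unsatisfiable

Constraints 1, 2, 6, and 7 give u < y, y < z, z < x, x < u. Chaining: u < y < z < x < u, which forces u < u — impossible.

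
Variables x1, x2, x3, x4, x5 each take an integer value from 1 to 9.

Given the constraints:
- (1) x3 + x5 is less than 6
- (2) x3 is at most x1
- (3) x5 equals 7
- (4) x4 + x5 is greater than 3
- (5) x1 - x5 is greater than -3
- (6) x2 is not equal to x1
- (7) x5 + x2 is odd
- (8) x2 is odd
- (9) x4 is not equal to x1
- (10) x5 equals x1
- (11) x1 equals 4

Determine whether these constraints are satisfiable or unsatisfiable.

Constraint 3 fixes x5 = 7 and constraint 11 fixes x1 = 4, but constraint 10 requires x5 = x1. Since 7 ≠ 4, contradiction.

Unsatisfiable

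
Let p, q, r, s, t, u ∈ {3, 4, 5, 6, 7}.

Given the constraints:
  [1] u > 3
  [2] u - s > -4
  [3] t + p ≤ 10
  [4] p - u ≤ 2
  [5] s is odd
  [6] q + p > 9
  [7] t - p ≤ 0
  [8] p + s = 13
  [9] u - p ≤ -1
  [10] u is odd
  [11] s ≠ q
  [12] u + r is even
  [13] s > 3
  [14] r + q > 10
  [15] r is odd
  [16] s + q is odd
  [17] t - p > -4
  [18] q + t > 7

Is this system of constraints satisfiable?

Satisfiable

The assignment p = 6, q = 6, r = 5, s = 7, t = 4, u = 5 works:
  constraint 2 holds since u - s = -2.
  constraint 3 holds since t + p = 10.
The rest check out directly.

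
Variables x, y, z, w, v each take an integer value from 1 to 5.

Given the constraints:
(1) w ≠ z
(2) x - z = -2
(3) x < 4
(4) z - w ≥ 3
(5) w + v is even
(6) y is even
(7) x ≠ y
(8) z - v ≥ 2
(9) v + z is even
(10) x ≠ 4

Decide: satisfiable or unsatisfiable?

Satisfiable

One satisfying assignment is x = 3, y = 4, z = 5, w = 1, v = 1.
For the less obvious constraints — constraint 2: x - z = -2; constraint 4: z - w = 4; constraint 8: z - v = 4 — and the others hold by inspection.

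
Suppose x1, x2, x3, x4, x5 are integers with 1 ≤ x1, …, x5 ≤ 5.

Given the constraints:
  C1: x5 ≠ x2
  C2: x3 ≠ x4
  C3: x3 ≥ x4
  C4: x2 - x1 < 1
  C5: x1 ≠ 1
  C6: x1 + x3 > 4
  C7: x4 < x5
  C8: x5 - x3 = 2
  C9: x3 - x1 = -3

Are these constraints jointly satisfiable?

The assignment x1 = 5, x2 = 5, x3 = 2, x4 = 1, x5 = 4 works:
  constraint 4 holds since x2 - x1 = 0.
  constraint 6 holds since x1 + x3 = 7.
  constraint 8 holds since x5 - x3 = 2.
The rest check out directly.

Satisfiable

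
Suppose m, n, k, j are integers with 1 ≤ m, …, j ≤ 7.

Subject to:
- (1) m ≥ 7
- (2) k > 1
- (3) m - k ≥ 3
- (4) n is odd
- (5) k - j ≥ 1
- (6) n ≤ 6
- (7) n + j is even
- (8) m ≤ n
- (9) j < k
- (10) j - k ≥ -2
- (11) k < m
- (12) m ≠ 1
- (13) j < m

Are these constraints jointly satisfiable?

From constraints 1 and 8: n ≥ m and m ≥ 7, so n ≥ 7. From constraint 6: n ≤ 6. But 6 < 7, so no value of n works.

Unsatisfiable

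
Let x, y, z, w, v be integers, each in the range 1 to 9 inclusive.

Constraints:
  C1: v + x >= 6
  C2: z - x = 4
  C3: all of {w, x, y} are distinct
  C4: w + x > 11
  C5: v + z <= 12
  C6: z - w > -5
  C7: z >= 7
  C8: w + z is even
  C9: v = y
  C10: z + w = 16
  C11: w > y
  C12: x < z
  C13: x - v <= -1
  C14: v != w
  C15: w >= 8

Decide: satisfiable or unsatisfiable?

One satisfying assignment is x = 3, y = 5, z = 7, w = 9, v = 5.
For the less obvious constraints — constraint 1: v + x = 8; constraint 2: z - x = 4 — and the others hold by inspection.

Satisfiable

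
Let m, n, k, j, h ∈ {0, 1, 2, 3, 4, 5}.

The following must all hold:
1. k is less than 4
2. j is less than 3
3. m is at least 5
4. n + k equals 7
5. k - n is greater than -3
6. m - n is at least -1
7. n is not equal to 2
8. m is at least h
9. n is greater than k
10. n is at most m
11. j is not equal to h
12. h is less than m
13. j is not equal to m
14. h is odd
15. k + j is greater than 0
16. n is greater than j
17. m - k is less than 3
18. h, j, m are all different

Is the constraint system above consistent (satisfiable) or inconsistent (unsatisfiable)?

Take m = 5, n = 4, k = 3, j = 0, h = 1. Then constraint 4: n + k = 7; constraint 5: k - n = -1, and every other listed constraint is also met.

Satisfiable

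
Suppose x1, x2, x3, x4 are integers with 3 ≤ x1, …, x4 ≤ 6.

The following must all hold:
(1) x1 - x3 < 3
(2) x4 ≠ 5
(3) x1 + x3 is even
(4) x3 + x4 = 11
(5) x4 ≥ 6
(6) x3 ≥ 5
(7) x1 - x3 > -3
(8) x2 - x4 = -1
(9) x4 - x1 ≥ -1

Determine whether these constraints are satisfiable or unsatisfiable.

Take x1 = 5, x2 = 5, x3 = 5, x4 = 6. Then constraint 1: x1 - x3 = 0; constraint 4: x3 + x4 = 11, and every other listed constraint is also met.

Satisfiable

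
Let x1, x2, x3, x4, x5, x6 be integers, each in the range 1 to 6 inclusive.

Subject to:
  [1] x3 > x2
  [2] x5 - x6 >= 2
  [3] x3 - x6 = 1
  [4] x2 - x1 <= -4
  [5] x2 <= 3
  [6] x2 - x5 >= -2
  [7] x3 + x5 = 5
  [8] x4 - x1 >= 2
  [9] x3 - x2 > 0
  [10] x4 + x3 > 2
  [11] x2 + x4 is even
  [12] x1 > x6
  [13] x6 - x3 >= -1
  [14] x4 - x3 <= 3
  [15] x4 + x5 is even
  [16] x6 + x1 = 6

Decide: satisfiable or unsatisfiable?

Unsatisfiable

Constraints 2, 4, 6, 8, 13, and 14 give x3 − x4 ≥ -3, x4 − x1 ≥ 2, x1 − x2 ≥ 4, x2 − x5 ≥ -2, x5 − x6 ≥ 2, x6 − x3 ≥ -1.
Adding all 6 inequalities: the left sides telescope to 0, and the right sides sum to (-3) + 2 + 4 + (-2) + 2 + (-1) = 2. So 0 ≥ 2, which is false.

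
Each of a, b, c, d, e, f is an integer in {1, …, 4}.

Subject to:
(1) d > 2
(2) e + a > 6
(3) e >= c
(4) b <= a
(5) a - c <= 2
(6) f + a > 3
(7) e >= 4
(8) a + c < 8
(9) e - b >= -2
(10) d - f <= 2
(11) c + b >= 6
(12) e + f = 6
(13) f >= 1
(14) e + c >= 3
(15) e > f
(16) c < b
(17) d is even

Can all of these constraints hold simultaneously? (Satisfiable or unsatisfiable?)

One satisfying assignment is a = 4, b = 4, c = 2, d = 4, e = 4, f = 2.
For the less obvious constraints — constraint 2: e + a = 8; constraint 5: a - c = 2; constraint 6: f + a = 6 — and the others hold by inspection.

Satisfiable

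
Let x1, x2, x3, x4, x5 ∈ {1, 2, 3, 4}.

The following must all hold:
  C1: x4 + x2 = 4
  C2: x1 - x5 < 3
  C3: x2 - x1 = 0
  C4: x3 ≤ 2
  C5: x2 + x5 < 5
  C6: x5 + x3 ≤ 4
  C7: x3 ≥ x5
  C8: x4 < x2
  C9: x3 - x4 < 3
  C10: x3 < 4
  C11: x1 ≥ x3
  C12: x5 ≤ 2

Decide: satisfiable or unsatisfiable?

Satisfiable

Try x1 = 3, x2 = 3, x3 = 1, x4 = 1, x5 = 1.
Check constraint 1: x4 + x2 = 4; constraint 2: x1 - x5 = 2. The remaining constraints are straightforward to verify.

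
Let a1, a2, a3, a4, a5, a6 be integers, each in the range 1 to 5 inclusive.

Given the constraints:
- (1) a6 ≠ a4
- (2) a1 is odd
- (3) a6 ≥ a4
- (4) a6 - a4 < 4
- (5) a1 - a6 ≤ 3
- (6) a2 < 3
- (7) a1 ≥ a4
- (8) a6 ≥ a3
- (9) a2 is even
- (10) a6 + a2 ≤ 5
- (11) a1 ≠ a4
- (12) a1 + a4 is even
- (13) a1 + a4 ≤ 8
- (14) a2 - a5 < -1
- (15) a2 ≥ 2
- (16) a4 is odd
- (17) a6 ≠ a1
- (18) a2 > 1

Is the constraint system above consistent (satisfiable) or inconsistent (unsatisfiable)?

Satisfiable

Setting (a1, a2, a3, a4, a5, a6) = (5, 2, 2, 1, 5, 2) satisfies everything: constraint 4: a6 - a4 = 1; constraint 5: a1 - a6 = 3; constraint 10: a6 + a2 = 4, and the others follow.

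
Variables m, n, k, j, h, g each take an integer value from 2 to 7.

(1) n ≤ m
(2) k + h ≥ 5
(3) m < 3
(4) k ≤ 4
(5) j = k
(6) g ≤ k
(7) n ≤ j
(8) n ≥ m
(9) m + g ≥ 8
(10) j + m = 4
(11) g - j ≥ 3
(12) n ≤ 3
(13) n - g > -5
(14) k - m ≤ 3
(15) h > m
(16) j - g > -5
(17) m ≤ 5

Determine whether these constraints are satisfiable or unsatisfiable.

Unsatisfiable

From constraints 8 and 12: m ≤ n ≤ 3. From constraints 4 and 6: g ≤ k ≤ 4. Hence m + g ≤ 7. But constraint 9 requires m + g ≥ 8, and 8 > 7. Contradiction.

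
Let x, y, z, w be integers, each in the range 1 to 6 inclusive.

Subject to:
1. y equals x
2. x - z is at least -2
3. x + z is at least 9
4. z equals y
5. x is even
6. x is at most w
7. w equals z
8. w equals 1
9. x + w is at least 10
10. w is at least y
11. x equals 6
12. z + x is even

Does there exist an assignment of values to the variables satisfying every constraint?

Unsatisfiable

Constraint 8 fixes w = 1 and constraint 11 fixes x = 6. Constraints 1, 4, and 7 give w = z = y = x, so w = x. But 1 ≠ 6 — contradiction.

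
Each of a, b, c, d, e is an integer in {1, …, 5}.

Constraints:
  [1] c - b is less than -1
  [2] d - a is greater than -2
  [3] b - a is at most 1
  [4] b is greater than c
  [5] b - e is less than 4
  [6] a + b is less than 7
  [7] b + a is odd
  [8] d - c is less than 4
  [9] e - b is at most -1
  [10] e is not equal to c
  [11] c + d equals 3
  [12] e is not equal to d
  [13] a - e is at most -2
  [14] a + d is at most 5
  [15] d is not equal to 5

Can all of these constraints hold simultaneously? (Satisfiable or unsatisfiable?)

Unsatisfiable

Constraints 3, 9, and 13 give e − a ≥ 2, a − b ≥ -1, b − e ≥ 1.
Adding all 3 inequalities: the left sides telescope to 0, and the right sides sum to 2 + (-1) + 1 = 2. So 0 ≥ 2, which is false.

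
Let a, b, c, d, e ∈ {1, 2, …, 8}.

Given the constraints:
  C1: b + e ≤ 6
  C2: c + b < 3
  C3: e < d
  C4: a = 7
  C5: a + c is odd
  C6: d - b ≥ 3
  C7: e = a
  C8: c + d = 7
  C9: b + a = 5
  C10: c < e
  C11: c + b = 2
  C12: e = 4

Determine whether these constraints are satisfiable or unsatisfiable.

Unsatisfiable

Constraint 12 fixes e = 4 and constraint 4 fixes a = 7, but constraint 7 requires e = a. Since 4 ≠ 7, contradiction.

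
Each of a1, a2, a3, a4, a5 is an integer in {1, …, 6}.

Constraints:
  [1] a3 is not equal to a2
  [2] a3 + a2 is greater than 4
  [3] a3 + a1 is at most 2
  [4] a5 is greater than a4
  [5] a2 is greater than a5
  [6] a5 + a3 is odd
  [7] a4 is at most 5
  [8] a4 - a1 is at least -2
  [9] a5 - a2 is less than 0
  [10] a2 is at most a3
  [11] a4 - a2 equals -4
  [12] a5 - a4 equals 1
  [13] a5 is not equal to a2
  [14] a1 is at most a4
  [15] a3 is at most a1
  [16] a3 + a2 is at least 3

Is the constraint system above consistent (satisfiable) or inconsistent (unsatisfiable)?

Constraints 4, 5, 10, 14, and 15 give a1 ≤ a4, a4 < a5, a5 < a2, a2 ≤ a3, a3 ≤ a1. Chaining: a1 ≤ a4 < a5 < a2 ≤ a3 ≤ a1, which forces a1 < a1 — impossible.

Unsatisfiable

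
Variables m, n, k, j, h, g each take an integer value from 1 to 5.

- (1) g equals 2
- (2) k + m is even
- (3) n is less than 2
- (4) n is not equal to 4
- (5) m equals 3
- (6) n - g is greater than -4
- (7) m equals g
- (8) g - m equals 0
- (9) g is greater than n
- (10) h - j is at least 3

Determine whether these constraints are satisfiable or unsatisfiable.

Constraint 5 fixes m = 3 and constraint 1 fixes g = 2, but constraint 7 requires m = g. Since 3 ≠ 2, contradiction.

Unsatisfiable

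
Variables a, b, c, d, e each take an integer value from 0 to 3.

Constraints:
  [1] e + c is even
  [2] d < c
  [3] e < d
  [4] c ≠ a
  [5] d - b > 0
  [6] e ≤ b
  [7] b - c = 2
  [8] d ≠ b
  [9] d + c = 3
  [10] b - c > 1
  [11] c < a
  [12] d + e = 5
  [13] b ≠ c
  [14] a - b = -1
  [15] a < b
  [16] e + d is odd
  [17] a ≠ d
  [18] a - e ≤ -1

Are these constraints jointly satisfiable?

Constraints 2, 5, 6, 11, and 18 give a < e, e ≤ b, b < d, d < c, c < a. Chaining: a < e ≤ b < d < c < a, which forces a < a — impossible.

Unsatisfiable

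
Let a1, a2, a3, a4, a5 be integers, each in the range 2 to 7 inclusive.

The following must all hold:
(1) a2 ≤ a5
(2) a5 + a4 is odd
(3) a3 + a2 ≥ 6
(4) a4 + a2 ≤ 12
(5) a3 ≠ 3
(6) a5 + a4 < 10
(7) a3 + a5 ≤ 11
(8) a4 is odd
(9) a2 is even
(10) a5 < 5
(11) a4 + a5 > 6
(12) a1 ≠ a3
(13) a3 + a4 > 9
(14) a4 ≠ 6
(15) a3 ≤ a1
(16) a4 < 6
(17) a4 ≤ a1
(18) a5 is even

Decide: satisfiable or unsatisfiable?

Satisfiable

The assignment a1 = 6, a2 = 4, a3 = 5, a4 = 5, a5 = 4 works:
  constraint 3 holds since a3 + a2 = 9.
  constraint 4 holds since a4 + a2 = 9.
The rest check out directly.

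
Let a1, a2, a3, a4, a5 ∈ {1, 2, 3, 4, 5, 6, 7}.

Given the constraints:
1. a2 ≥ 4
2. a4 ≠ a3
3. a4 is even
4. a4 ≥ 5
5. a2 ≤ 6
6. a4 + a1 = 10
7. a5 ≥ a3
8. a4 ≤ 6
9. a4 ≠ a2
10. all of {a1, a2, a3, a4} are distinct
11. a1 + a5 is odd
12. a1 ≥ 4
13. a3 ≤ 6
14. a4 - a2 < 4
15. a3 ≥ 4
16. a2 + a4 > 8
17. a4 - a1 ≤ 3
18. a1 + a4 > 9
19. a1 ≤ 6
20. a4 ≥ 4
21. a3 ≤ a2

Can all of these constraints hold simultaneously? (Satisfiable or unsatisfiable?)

Unsatisfiable

Constraints 1, 5, 8, 12, 13, 15, 19, and 20 confine each of a1, a2, a3, a4 to the 3 values {4, …, 6}.
Constraint 10 requires all 4 of them to be distinct, but only 3 values are available — impossible by the pigeonhole principle.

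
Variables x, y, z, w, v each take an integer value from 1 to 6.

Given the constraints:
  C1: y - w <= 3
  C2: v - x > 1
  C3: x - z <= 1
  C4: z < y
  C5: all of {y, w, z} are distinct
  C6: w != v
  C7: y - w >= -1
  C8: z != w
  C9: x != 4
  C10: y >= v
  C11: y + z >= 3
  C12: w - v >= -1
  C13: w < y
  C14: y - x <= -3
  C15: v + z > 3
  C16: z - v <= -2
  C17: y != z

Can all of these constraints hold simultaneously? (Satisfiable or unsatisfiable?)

Constraints 3, 7, 12, 14, and 16 give y − w ≥ -1, w − v ≥ -1, v − z ≥ 2, z − x ≥ -1, x − y ≥ 3.
Adding all 5 inequalities: the left sides telescope to 0, and the right sides sum to (-1) + (-1) + 2 + (-1) + 3 = 2. So 0 ≥ 2, which is false.

Unsatisfiable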